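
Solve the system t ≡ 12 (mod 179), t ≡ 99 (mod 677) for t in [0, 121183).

10931

179⁻¹ mod 677: 179*382 ≡ 1 (mod 677), so 179⁻¹ ≡ 382.
t = 12 + 179*((99 − 12)*382 mod 677) = 12 + 179*61 = 10931.
Check: 10931 mod 179 = 12, 10931 mod 677 = 99. ✓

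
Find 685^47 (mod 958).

587

47 in binary is 101111, i.e. 47 = 32 + 8 + 4 + 2 + 1.
685^1 ≡ 685 (mod 958)
685^2 ≡ 685^2 = 469225 ≡ 763 (mod 958)
685^4 ≡ 763^2 = 582169 ≡ 663 (mod 958)
685^8 ≡ 663^2 = 439569 ≡ 805 (mod 958)
685^16 ≡ 805^2 = 648025 ≡ 417 (mod 958)
685^32 ≡ 417^2 = 173889 ≡ 491 (mod 958)
685^47 = 685^32 · 685^8 · 685^4 · 685^2 · 685^1 ≡ 491 · 805 · 663 · 763 · 685 (mod 958).
Accumulate the product:
491 · 805 = 395255 ≡ 559
559 · 663 = 370617 ≡ 829
829 · 763 = 632527 ≡ 247
247 · 685 = 169195 ≡ 587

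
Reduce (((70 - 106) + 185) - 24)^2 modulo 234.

181

70 - 106 = -36 ≡ 198 (mod 234)
198 + 185 = 383 ≡ 149 (mod 234)
149 - 24 = 125
(125)^2 ≡ 181 (mod 234)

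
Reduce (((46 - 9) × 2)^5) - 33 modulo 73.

46 - 9 = 37
37 × 2 = 74 ≡ 1 (mod 73)
(1)^5 ≡ 1 (mod 73)
1 - 33 = -32 ≡ 41 (mod 73)

41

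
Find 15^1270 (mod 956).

1270 in binary is 10011110110, i.e. 1270 = 1024 + 128 + 64 + 32 + 16 + 4 + 2.
15^1 ≡ 15 (mod 956)
15^2 ≡ 15^2 = 225 (mod 956)
15^4 ≡ 225^2 = 50625 ≡ 913 (mod 956)
15^8 ≡ 913^2 = 833569 ≡ 893 (mod 956)
15^16 ≡ 893^2 = 797449 ≡ 145 (mod 956)
15^32 ≡ 145^2 = 21025 ≡ 949 (mod 956)
15^64 ≡ 949^2 = 900601 ≡ 49 (mod 956)
15^128 ≡ 49^2 = 2401 ≡ 489 (mod 956)
15^256 ≡ 489^2 = 239121 ≡ 121 (mod 956)
15^512 ≡ 121^2 = 14641 ≡ 301 (mod 956)
15^1024 ≡ 301^2 = 90601 ≡ 737 (mod 956)
15^1270 = 15^1024 × 15^128 × 15^64 × 15^32 × 15^16 × 15^4 × 15^2 ≡ 737 × 489 × 49 × 949 × 145 × 913 × 225 (mod 956).
Accumulate the product:
737 × 489 = 360393 ≡ 937
937 × 49 = 45913 ≡ 25
25 × 949 = 23725 ≡ 781
781 × 145 = 113245 ≡ 437
437 × 913 = 398981 ≡ 329
329 × 225 = 74025 ≡ 413

413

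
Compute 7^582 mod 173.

25

Compute successive squares:
582 in binary is 1001000110, i.e. 582 = 512 + 64 + 4 + 2.
7^1 ≡ 7 (mod 173)
7^2 ≡ 7^2 = 49 (mod 173)
7^4 ≡ 49^2 = 2401 ≡ 152 (mod 173)
7^8 ≡ 152^2 = 23104 ≡ 95 (mod 173)
7^16 ≡ 95^2 = 9025 ≡ 29 (mod 173)
7^32 ≡ 29^2 = 841 ≡ 149 (mod 173)
7^64 ≡ 149^2 = 22201 ≡ 57 (mod 173)
7^128 ≡ 57^2 = 3249 ≡ 135 (mod 173)
7^256 ≡ 135^2 = 18225 ≡ 60 (mod 173)
7^512 ≡ 60^2 = 3600 ≡ 140 (mod 173)
7^582 = 7^512 * 7^64 * 7^4 * 7^2 ≡ 140 * 57 * 152 * 49 (mod 173).
Accumulate the product:
140 * 57 = 7980 ≡ 22
22 * 152 = 3344 ≡ 57
57 * 49 = 2793 ≡ 25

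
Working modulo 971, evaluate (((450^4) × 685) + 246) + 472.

356

(450)^4 ≡ 463 (mod 971)
463 × 685 = 317155 ≡ 609 (mod 971)
609 + 246 = 855
855 + 472 = 1327 ≡ 356 (mod 971)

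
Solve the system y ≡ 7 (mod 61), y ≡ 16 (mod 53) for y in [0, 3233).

61⁻¹ mod 53: 61*20 ≡ 1 (mod 53), so 61⁻¹ ≡ 20.
y = 7 + 61*((16 − 7)*20 mod 53) = 7 + 61*21 = 1288.

1288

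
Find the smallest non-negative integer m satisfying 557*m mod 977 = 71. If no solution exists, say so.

379

gcd(557, 977) = 1, so a unique solution mod 977 exists.
557⁻¹ ≡ 542 (mod 977).
m ≡ 542*71 ≡ 379 (mod 977).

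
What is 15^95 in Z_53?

10

95 in binary is 1011111, i.e. 95 = 64 + 16 + 8 + 4 + 2 + 1.
15^1 ≡ 15 (mod 53)
15^2 ≡ 15^2 = 225 ≡ 13 (mod 53)
15^4 ≡ 13^2 = 169 ≡ 10 (mod 53)
15^8 ≡ 10^2 = 100 ≡ 47 (mod 53)
15^16 ≡ 47^2 = 2209 ≡ 36 (mod 53)
15^32 ≡ 36^2 = 1296 ≡ 24 (mod 53)
15^64 ≡ 24^2 = 576 ≡ 46 (mod 53)
15^95 = 15^64 × 15^16 × 15^8 × 15^4 × 15^2 × 15^1 ≡ 46 × 36 × 47 × 10 × 13 × 15 (mod 53).
Accumulate the product:
46 × 36 = 1656 ≡ 13
13 × 47 = 611 ≡ 28
28 × 10 = 280 ≡ 15
15 × 13 = 195 ≡ 36
36 × 15 = 540 ≡ 10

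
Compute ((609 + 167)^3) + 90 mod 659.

333

609 + 167 = 776 ≡ 117 (mod 659)
(117)^3 ≡ 243 (mod 659)
243 + 90 = 333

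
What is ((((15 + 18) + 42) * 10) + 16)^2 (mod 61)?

58

15 + 18 = 33
33 + 42 = 75 ≡ 14 (mod 61)
14 * 10 = 140 ≡ 18 (mod 61)
18 + 16 = 34
(34)^2 ≡ 58 (mod 61)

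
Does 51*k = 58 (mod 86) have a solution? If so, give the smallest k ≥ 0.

gcd(51, 86) = 1, so a unique solution mod 86 exists.
51⁻¹ ≡ 27 (mod 86).
k ≡ 27*58 ≡ 18 (mod 86).

18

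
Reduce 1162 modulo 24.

1162 = 48×24 + 10, so 1162 ≡ 10 (mod 24).

10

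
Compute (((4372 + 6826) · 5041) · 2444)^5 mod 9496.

4372 + 6826 = 11198 ≡ 1702 (mod 9496)
1702 · 5041 = 8579782 ≡ 4894 (mod 9496)
4894 · 2444 = 11960936 ≡ 5472 (mod 9496)
(5472)^5 ≡ 2096 (mod 9496)

2096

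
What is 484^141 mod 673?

194

484^1 ≡ 484 (mod 673)
484^2 ≡ 484^2 = 234256 ≡ 52 (mod 673)
484^4 ≡ 52^2 = 2704 ≡ 12 (mod 673)
484^8 ≡ 12^2 = 144 (mod 673)
484^16 ≡ 144^2 = 20736 ≡ 546 (mod 673)
484^32 ≡ 546^2 = 298116 ≡ 650 (mod 673)
484^64 ≡ 650^2 = 422500 ≡ 529 (mod 673)
484^128 ≡ 529^2 = 279841 ≡ 546 (mod 673)
484^141 = 484^128 * 484^8 * 484^4 * 484^1 ≡ 546 * 144 * 12 * 484 (mod 673).
Accumulate the product:
546 * 144 = 78624 ≡ 556
556 * 12 = 6672 ≡ 615
615 * 484 = 297660 ≡ 194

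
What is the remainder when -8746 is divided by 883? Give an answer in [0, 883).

84

-8746 = -10·883 + 84, so -8746 ≡ 84 (mod 883).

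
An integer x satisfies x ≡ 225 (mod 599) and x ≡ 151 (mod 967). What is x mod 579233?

318294

599⁻¹ mod 967: 599×607 ≡ 1 (mod 967), so 599⁻¹ ≡ 607.
x = 225 + 599×((151 − 225)×607 mod 967) = 225 + 599×531 = 318294.
Check: 318294 mod 599 = 225, 318294 mod 967 = 151. ✓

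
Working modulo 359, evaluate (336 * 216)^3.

336 * 216 = 72576 ≡ 58 (mod 359)
(58)^3 ≡ 175 (mod 359)

175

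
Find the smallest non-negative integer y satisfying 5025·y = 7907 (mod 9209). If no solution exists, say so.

8527

gcd(5025, 9209) = 1, so a unique solution mod 9209 exists.
5025⁻¹ ≡ 8771 (mod 9209).
y ≡ 8771·7907 ≡ 8527 (mod 9209).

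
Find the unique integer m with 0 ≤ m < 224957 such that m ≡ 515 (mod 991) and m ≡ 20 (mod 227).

46101

991⁻¹ mod 227: 991*93 ≡ 1 (mod 227), so 991⁻¹ ≡ 93.
m = 515 + 991*((20 − 515)*93 mod 227) = 515 + 991*46 = 46101.
Check: 46101 mod 991 = 515, 46101 mod 227 = 20. ✓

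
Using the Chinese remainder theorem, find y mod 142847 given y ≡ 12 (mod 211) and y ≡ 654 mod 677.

211⁻¹ mod 677: 211*600 ≡ 1 (mod 677), so 211⁻¹ ≡ 600.
y = 12 + 211*((654 − 12)*600 mod 677) = 12 + 211*664 = 140116.

140116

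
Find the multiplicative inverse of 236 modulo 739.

429

739 = 3·236 + 31
236 = 7·31 + 19
31 = 1·19 + 12
19 = 1·12 + 7
12 = 1·7 + 5
7 = 1·5 + 2
5 = 2·2 + 1
2 = 2·1 + 0
gcd(236, 739) = 1, so the inverse exists.
Back-substitute for 1:
1 = 1·5 − 2·2
  = −2·7 + 3·5
  = 3·12 − 5·7
  = −5·19 + 8·12
  = 8·31 − 13·19
  = −13·236 + 99·31
  = 99·739 − 310·236
So 236⁻¹ ≡ −310 ≡ 429 (mod 739).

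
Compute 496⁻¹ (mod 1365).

1021

Run the extended Euclidean algorithm:
1365 = 2×496 + 373
496 = 1×373 + 123
373 = 3×123 + 4
123 = 30×4 + 3
4 = 1×3 + 1
3 = 3×1 + 0
gcd(496, 1365) = 1, so the inverse exists.
Back-substitute for 1:
1 = 1×4 − 1×3
  = −1×123 + 31×4
  = 31×373 − 94×123
  = −94×496 + 125×373
  = 125×1365 − 344×496
So 496⁻¹ ≡ −344 ≡ 1021 (mod 1365).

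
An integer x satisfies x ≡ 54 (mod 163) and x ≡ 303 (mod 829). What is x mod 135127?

163⁻¹ mod 829: 163×651 ≡ 1 (mod 829), so 163⁻¹ ≡ 651.
x = 54 + 163×((303 − 54)×651 mod 829) = 54 + 163×444 = 72426.
Check: 72426 mod 163 = 54, 72426 mod 829 = 303. ✓

72426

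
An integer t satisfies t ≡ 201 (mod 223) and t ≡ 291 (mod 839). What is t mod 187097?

142921

223⁻¹ mod 839: 223×380 ≡ 1 (mod 839), so 223⁻¹ ≡ 380.
t = 201 + 223×((291 − 201)×380 mod 839) = 201 + 223×640 = 142921.
Check: 142921 mod 223 = 201, 142921 mod 839 = 291. ✓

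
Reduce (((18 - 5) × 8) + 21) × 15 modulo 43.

18 - 5 = 13
13 × 8 = 104 ≡ 18 (mod 43)
18 + 21 = 39
39 × 15 = 585 ≡ 26 (mod 43)

26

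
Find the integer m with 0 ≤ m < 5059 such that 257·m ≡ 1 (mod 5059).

3248

Apply the Euclidean algorithm and back-substitute:
5059 = 19*257 + 176
257 = 1*176 + 81
176 = 2*81 + 14
81 = 5*14 + 11
14 = 1*11 + 3
11 = 3*3 + 2
3 = 1*2 + 1
2 = 2*1 + 0
gcd(257, 5059) = 1, so the inverse exists.
Bézout: 1 = 92*5059 − 1811*257.
So 257⁻¹ ≡ −1811 ≡ 3248 (mod 5059).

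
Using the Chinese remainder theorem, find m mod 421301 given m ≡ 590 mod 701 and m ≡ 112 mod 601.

325854

701⁻¹ mod 601: 701*595 ≡ 1 (mod 601), so 701⁻¹ ≡ 595.
m = 590 + 701*((112 − 590)*595 mod 601) = 590 + 701*464 = 325854.
Check: 325854 mod 701 = 590, 325854 mod 601 = 112. ✓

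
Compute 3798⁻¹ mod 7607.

2766

By the extended Euclidean algorithm:
7607 = 2·3798 + 11
3798 = 345·11 + 3
11 = 3·3 + 2
3 = 1·2 + 1
2 = 2·1 + 0
gcd(3798, 7607) = 1, so the inverse exists.
Back-substitute for 1:
1 = 1·3 − 1·2
  = −1·11 + 4·3
  = 4·3798 − 1381·11
  = −1381·7607 + 2766·3798
So 3798⁻¹ ≡ 2766 (mod 7607).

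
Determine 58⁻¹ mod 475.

172

Run the extended Euclidean algorithm:
475 = 8*58 + 11
58 = 5*11 + 3
11 = 3*3 + 2
3 = 1*2 + 1
2 = 2*1 + 0
gcd(58, 475) = 1, so the inverse exists.
Back-substitute for 1:
1 = 1*3 − 1*2
  = −1*11 + 4*3
  = 4*58 − 21*11
  = −21*475 + 172*58
So 58⁻¹ ≡ 172 (mod 475).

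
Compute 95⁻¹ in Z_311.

By the extended Euclidean algorithm:
311 = 3×95 + 26
95 = 3×26 + 17
26 = 1×17 + 9
17 = 1×9 + 8
9 = 1×8 + 1
8 = 8×1 + 0
gcd(95, 311) = 1, so the inverse exists.
Bézout: 1 = 11×311 − 36×95.
So 95⁻¹ ≡ −36 ≡ 275 (mod 311).

275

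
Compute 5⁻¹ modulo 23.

14

Run the extended Euclidean algorithm:
23 = 4×5 + 3
5 = 1×3 + 2
3 = 1×2 + 1
2 = 2×1 + 0
gcd(5, 23) = 1, so the inverse exists.
Bézout: 1 = 2×23 − 9×5.
So 5⁻¹ ≡ −9 ≡ 14 (mod 23).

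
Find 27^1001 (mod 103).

90

27^1 ≡ 27 (mod 103)
27^2 ≡ 27^2 = 729 ≡ 8 (mod 103)
27^4 ≡ 8^2 = 64 (mod 103)
27^8 ≡ 64^2 = 4096 ≡ 79 (mod 103)
27^16 ≡ 79^2 = 6241 ≡ 61 (mod 103)
27^32 ≡ 61^2 = 3721 ≡ 13 (mod 103)
27^64 ≡ 13^2 = 169 ≡ 66 (mod 103)
27^128 ≡ 66^2 = 4356 ≡ 30 (mod 103)
27^256 ≡ 30^2 = 900 ≡ 76 (mod 103)
27^512 ≡ 76^2 = 5776 ≡ 8 (mod 103)
27^1001 = 27^512 × 27^256 × 27^128 × 27^64 × 27^32 × 27^8 × 27^1 ≡ 8 × 76 × 30 × 66 × 13 × 79 × 27 (mod 103).
Accumulate the product:
8 × 76 = 608 ≡ 93
93 × 30 = 2790 ≡ 9
9 × 66 = 594 ≡ 79
79 × 13 = 1027 ≡ 100
100 × 79 = 7900 ≡ 72
72 × 27 = 1944 ≡ 90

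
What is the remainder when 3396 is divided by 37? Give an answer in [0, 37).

3396 = 91×37 + 29, so 3396 ≡ 29 (mod 37).

29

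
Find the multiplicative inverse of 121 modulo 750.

By the extended Euclidean algorithm:
750 = 6×121 + 24
121 = 5×24 + 1
24 = 24×1 + 0
gcd(121, 750) = 1, so the inverse exists.
Back-substitute for 1:
1 = 1×121 − 5×24
  = −5×750 + 31×121
So 121⁻¹ ≡ 31 (mod 750).

31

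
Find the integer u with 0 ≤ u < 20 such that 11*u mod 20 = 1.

11

By the extended Euclidean algorithm:
20 = 1×11 + 9
11 = 1×9 + 2
9 = 4×2 + 1
2 = 2×1 + 0
gcd(11, 20) = 1, so the inverse exists.
Back-substitute for 1:
1 = 1×9 − 4×2
  = −4×11 + 5×9
  = 5×20 − 9×11
So 11⁻¹ ≡ −9 ≡ 11 (mod 20).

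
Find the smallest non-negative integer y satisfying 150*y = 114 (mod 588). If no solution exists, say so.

gcd(150, 588) = 6, and 6 | 114, so solutions exist.
Divide through by 6: 25*y ≡ 19 (mod 98).
25⁻¹ ≡ 51 (mod 98).
y ≡ 51*19 ≡ 87 (mod 98).
The smallest non-negative solution is y = 87.

87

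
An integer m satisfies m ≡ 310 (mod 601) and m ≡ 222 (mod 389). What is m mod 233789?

601⁻¹ mod 389: 601·189 ≡ 1 (mod 389), so 601⁻¹ ≡ 189.
m = 310 + 601·((222 − 310)·189 mod 389) = 310 + 601·95 = 57405.

57405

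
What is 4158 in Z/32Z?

30

4158 = 129·32 + 30, so 4158 ≡ 30 (mod 32).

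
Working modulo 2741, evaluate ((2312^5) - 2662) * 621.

499

(2312)^5 ≡ 1833 (mod 2741)
1833 - 2662 = -829 ≡ 1912 (mod 2741)
1912 * 621 = 1187352 ≡ 499 (mod 2741)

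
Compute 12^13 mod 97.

By square-and-multiply:
12^1 ≡ 12 (mod 97)
12^2 ≡ 12^2 = 144 ≡ 47 (mod 97)
12^4 ≡ 47^2 = 2209 ≡ 75 (mod 97)
12^8 ≡ 75^2 = 5625 ≡ 96 (mod 97)
12^13 = 12^8 · 12^4 · 12^1 ≡ 96 · 75 · 12 (mod 97).
Accumulate the product:
96 · 75 = 7200 ≡ 22
22 · 12 = 264 ≡ 70

70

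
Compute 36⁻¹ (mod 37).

36

37 = 1·36 + 1
36 = 36·1 + 0
gcd(36, 37) = 1, so the inverse exists.
Back-substitute for 1:
1 = 1·37 − 1·36
So 36⁻¹ ≡ −1 ≡ 36 (mod 37).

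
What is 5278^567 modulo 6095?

By square-and-multiply:
567 in binary is 1000110111, i.e. 567 = 512 + 32 + 16 + 4 + 2 + 1.
5278^1 ≡ 5278 (mod 6095)
5278^2 ≡ 5278^2 = 27857284 ≡ 3134 (mod 6095)
5278^4 ≡ 3134^2 = 9821956 ≡ 2911 (mod 6095)
5278^8 ≡ 2911^2 = 8473921 ≡ 1871 (mod 6095)
5278^16 ≡ 1871^2 = 3500641 ≡ 2111 (mod 6095)
5278^32 ≡ 2111^2 = 4456321 ≡ 876 (mod 6095)
5278^64 ≡ 876^2 = 767376 ≡ 5501 (mod 6095)
5278^128 ≡ 5501^2 = 30261001 ≡ 5421 (mod 6095)
5278^256 ≡ 5421^2 = 29387241 ≡ 3246 (mod 6095)
5278^512 ≡ 3246^2 = 10536516 ≡ 4356 (mod 6095)
5278^567 = 5278^512 × 5278^32 × 5278^16 × 5278^4 × 5278^2 × 5278^1 ≡ 4356 × 876 × 2111 × 2911 × 3134 × 5278 (mod 6095).
Accumulate the product:
4356 × 876 = 3815856 ≡ 386
386 × 2111 = 814846 ≡ 4211
4211 × 2911 = 12258221 ≡ 1176
1176 × 3134 = 3685584 ≡ 4204
4204 × 5278 = 22188712 ≡ 2912

2912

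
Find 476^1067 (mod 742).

476

Compute successive squares:
476^1 ≡ 476 (mod 742)
476^2 ≡ 476^2 = 226576 ≡ 266 (mod 742)
476^4 ≡ 266^2 = 70756 ≡ 266 (mod 742)
476^8 ≡ 266^2 = 70756 ≡ 266 (mod 742)
476^16 ≡ 266^2 = 70756 ≡ 266 (mod 742)
476^32 ≡ 266^2 = 70756 ≡ 266 (mod 742)
476^64 ≡ 266^2 = 70756 ≡ 266 (mod 742)
476^128 ≡ 266^2 = 70756 ≡ 266 (mod 742)
476^256 ≡ 266^2 = 70756 ≡ 266 (mod 742)
476^512 ≡ 266^2 = 70756 ≡ 266 (mod 742)
476^1024 ≡ 266^2 = 70756 ≡ 266 (mod 742)
476^1067 = 476^1024 * 476^32 * 476^8 * 476^2 * 476^1 ≡ 266 * 266 * 266 * 266 * 476 (mod 742).
Accumulate the product:
266 * 266 = 70756 ≡ 266
266 * 266 = 70756 ≡ 266
266 * 266 = 70756 ≡ 266
266 * 476 = 126616 ≡ 476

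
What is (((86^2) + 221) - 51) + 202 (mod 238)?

152

(86)^2 ≡ 18 (mod 238)
18 + 221 = 239 ≡ 1 (mod 238)
1 - 51 = -50 ≡ 188 (mod 238)
188 + 202 = 390 ≡ 152 (mod 238)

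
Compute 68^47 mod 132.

128

Compute successive squares:
68^1 ≡ 68 (mod 132)
68^2 ≡ 68^2 = 4624 ≡ 4 (mod 132)
68^4 ≡ 4^2 = 16 (mod 132)
68^8 ≡ 16^2 = 256 ≡ 124 (mod 132)
68^16 ≡ 124^2 = 15376 ≡ 64 (mod 132)
68^32 ≡ 64^2 = 4096 ≡ 4 (mod 132)
68^47 = 68^32 · 68^8 · 68^4 · 68^2 · 68^1 ≡ 4 · 124 · 16 · 4 · 68 (mod 132).
Accumulate the product:
4 · 124 = 496 ≡ 100
100 · 16 = 1600 ≡ 16
16 · 4 = 64
64 · 68 = 4352 ≡ 128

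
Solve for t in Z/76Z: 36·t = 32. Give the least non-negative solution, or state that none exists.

3

gcd(36, 76) = 4, and 4 | 32, so solutions exist.
Divide through by 4: 9·t mod 19 = 8.
9⁻¹ ≡ 17 (mod 19).
t ≡ 17·8 ≡ 3 (mod 19).
The smallest non-negative solution is t = 3.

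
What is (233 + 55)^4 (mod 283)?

233 + 55 = 288 ≡ 5 (mod 283)
(5)^4 ≡ 59 (mod 283)

59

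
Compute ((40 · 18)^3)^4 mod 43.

40 · 18 = 720 ≡ 32 (mod 43)
(32)^3 ≡ 2 (mod 43)
(2)^4 ≡ 16 (mod 43)

16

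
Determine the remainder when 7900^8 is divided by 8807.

Compute successive squares:
7900^1 ≡ 7900 (mod 8807)
7900^2 ≡ 7900^2 = 62410000 ≡ 3598 (mod 8807)
7900^4 ≡ 3598^2 = 12945604 ≡ 8121 (mod 8807)
7900^8 ≡ 8121^2 = 65950641 ≡ 3825 (mod 8807)
So 7900^8 ≡ 3825 (mod 8807).

3825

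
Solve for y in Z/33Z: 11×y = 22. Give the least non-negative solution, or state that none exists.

gcd(11, 33) = 11, and 11 | 22, so solutions exist.
Divide through by 11: 1×y = 2 (mod 3).
1⁻¹ ≡ 1 (mod 3).
y ≡ 1×2 ≡ 2 (mod 3).
The smallest non-negative solution is y = 2.

2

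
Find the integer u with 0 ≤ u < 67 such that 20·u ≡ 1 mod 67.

By the extended Euclidean algorithm:
67 = 3·20 + 7
20 = 2·7 + 6
7 = 1·6 + 1
6 = 6·1 + 0
gcd(20, 67) = 1, so the inverse exists.
Bézout: 1 = 3·67 − 10·20.
So 20⁻¹ ≡ −10 ≡ 57 (mod 67).

57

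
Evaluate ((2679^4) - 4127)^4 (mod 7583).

4275

(2679)^4 ≡ 5741 (mod 7583)
5741 - 4127 = 1614
(1614)^4 ≡ 4275 (mod 7583)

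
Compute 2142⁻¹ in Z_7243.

5860

Apply the Euclidean algorithm and back-substitute:
7243 = 3·2142 + 817
2142 = 2·817 + 508
817 = 1·508 + 309
508 = 1·309 + 199
309 = 1·199 + 110
199 = 1·110 + 89
110 = 1·89 + 21
89 = 4·21 + 5
21 = 4·5 + 1
5 = 5·1 + 0
gcd(2142, 7243) = 1, so the inverse exists.
Back-substitute for 1:
1 = 1·21 − 4·5
  = −4·89 + 17·21
  = 17·110 − 21·89
  = −21·199 + 38·110
  = 38·309 − 59·199
  = −59·508 + 97·309
  = 97·817 − 156·508
  = −156·2142 + 409·817
  = 409·7243 − 1383·2142
So 2142⁻¹ ≡ −1383 ≡ 5860 (mod 7243).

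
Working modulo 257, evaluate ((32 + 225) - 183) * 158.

127

32 + 225 = 257 ≡ 0 (mod 257)
0 - 183 = -183 ≡ 74 (mod 257)
74 * 158 = 11692 ≡ 127 (mod 257)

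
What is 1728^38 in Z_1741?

By square-and-multiply:
38 in binary is 100110, i.e. 38 = 32 + 4 + 2.
1728^1 ≡ 1728 (mod 1741)
1728^2 ≡ 1728^2 = 2985984 ≡ 169 (mod 1741)
1728^4 ≡ 169^2 = 28561 ≡ 705 (mod 1741)
1728^8 ≡ 705^2 = 497025 ≡ 840 (mod 1741)
1728^16 ≡ 840^2 = 705600 ≡ 495 (mod 1741)
1728^32 ≡ 495^2 = 245025 ≡ 1285 (mod 1741)
1728^38 = 1728^32 · 1728^4 · 1728^2 ≡ 1285 · 705 · 169 (mod 1741).
Accumulate the product:
1285 · 705 = 905925 ≡ 605
605 · 169 = 102245 ≡ 1267

1267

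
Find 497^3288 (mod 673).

Compute successive squares:
3288 in binary is 110011011000, i.e. 3288 = 2048 + 1024 + 128 + 64 + 16 + 8.
497^1 ≡ 497 (mod 673)
497^2 ≡ 497^2 = 247009 ≡ 18 (mod 673)
497^4 ≡ 18^2 = 324 (mod 673)
497^8 ≡ 324^2 = 104976 ≡ 661 (mod 673)
497^16 ≡ 661^2 = 436921 ≡ 144 (mod 673)
497^32 ≡ 144^2 = 20736 ≡ 546 (mod 673)
497^64 ≡ 546^2 = 298116 ≡ 650 (mod 673)
497^128 ≡ 650^2 = 422500 ≡ 529 (mod 673)
497^256 ≡ 529^2 = 279841 ≡ 546 (mod 673)
497^512 ≡ 546^2 = 298116 ≡ 650 (mod 673)
497^1024 ≡ 650^2 = 422500 ≡ 529 (mod 673)
497^2048 ≡ 529^2 = 279841 ≡ 546 (mod 673)
497^3288 = 497^2048 × 497^1024 × 497^128 × 497^64 × 497^16 × 497^8 ≡ 546 × 529 × 529 × 650 × 144 × 661 (mod 673).
Accumulate the product:
546 × 529 = 288834 ≡ 117
117 × 529 = 61893 ≡ 650
650 × 650 = 422500 ≡ 529
529 × 144 = 76176 ≡ 127
127 × 661 = 83947 ≡ 495

495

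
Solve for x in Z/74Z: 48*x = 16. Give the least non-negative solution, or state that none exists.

gcd(48, 74) = 2, and 2 | 16, so solutions exist.
Divide through by 2: 24*x mod 37 = 8.
24⁻¹ ≡ 17 (mod 37).
x ≡ 17*8 ≡ 25 (mod 37).
The smallest non-negative solution is x = 25.

25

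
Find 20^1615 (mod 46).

28

Using repeated squaring:
1615 in binary is 11001001111, i.e. 1615 = 1024 + 512 + 64 + 8 + 4 + 2 + 1.
20^1 ≡ 20 (mod 46)
20^2 ≡ 20^2 = 400 ≡ 32 (mod 46)
20^4 ≡ 32^2 = 1024 ≡ 12 (mod 46)
20^8 ≡ 12^2 = 144 ≡ 6 (mod 46)
20^16 ≡ 6^2 = 36 (mod 46)
20^32 ≡ 36^2 = 1296 ≡ 8 (mod 46)
20^64 ≡ 8^2 = 64 ≡ 18 (mod 46)
20^128 ≡ 18^2 = 324 ≡ 2 (mod 46)
20^256 ≡ 2^2 = 4 (mod 46)
20^512 ≡ 4^2 = 16 (mod 46)
20^1024 ≡ 16^2 = 256 ≡ 26 (mod 46)
20^1615 = 20^1024 × 20^512 × 20^64 × 20^8 × 20^4 × 20^2 × 20^1 ≡ 26 × 16 × 18 × 6 × 12 × 32 × 20 (mod 46).
Accumulate the product:
26 × 16 = 416 ≡ 2
2 × 18 = 36
36 × 6 = 216 ≡ 32
32 × 12 = 384 ≡ 16
16 × 32 = 512 ≡ 6
6 × 20 = 120 ≡ 28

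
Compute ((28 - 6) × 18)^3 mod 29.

28 - 6 = 22
22 × 18 = 396 ≡ 19 (mod 29)
(19)^3 ≡ 15 (mod 29)

15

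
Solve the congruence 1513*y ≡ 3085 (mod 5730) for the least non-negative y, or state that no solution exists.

gcd(1513, 5730) = 1, so a unique solution mod 5730 exists.
1513⁻¹ ≡ 1477 (mod 5730).
y ≡ 1477*3085 ≡ 1195 (mod 5730).

1195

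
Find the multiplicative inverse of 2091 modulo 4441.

2572

Apply the Euclidean algorithm and back-substitute:
4441 = 2*2091 + 259
2091 = 8*259 + 19
259 = 13*19 + 12
19 = 1*12 + 7
12 = 1*7 + 5
7 = 1*5 + 2
5 = 2*2 + 1
2 = 2*1 + 0
gcd(2091, 4441) = 1, so the inverse exists.
Bézout: 1 = 880*4441 − 1869*2091.
So 2091⁻¹ ≡ −1869 ≡ 2572 (mod 4441).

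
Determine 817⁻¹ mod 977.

690

By the extended Euclidean algorithm:
977 = 1*817 + 160
817 = 5*160 + 17
160 = 9*17 + 7
17 = 2*7 + 3
7 = 2*3 + 1
3 = 3*1 + 0
gcd(817, 977) = 1, so the inverse exists.
Back-substitute for 1:
1 = 1*7 − 2*3
  = −2*17 + 5*7
  = 5*160 − 47*17
  = −47*817 + 240*160
  = 240*977 − 287*817
So 817⁻¹ ≡ −287 ≡ 690 (mod 977).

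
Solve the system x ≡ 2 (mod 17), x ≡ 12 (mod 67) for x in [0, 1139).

17⁻¹ mod 67: 17×4 ≡ 1 (mod 67), so 17⁻¹ ≡ 4.
x = 2 + 17×((12 − 2)×4 mod 67) = 2 + 17×40 = 682.
Check: 682 mod 17 = 2, 682 mod 67 = 12. ✓

682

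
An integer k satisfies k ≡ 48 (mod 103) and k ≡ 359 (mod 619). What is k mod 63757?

103⁻¹ mod 619: 103·613 ≡ 1 (mod 619), so 103⁻¹ ≡ 613.
k = 48 + 103·((359 − 48)·613 mod 619) = 48 + 103·610 = 62878.

62878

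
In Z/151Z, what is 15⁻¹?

151 = 10·15 + 1
15 = 15·1 + 0
gcd(15, 151) = 1, so the inverse exists.
Bézout: 1 = 1·151 − 10·15.
So 15⁻¹ ≡ −10 ≡ 141 (mod 151).

141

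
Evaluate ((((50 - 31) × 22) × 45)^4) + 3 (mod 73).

67

50 - 31 = 19
19 × 22 = 418 ≡ 53 (mod 73)
53 × 45 = 2385 ≡ 49 (mod 73)
(49)^4 ≡ 64 (mod 73)
64 + 3 = 67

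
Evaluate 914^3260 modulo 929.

747

By square-and-multiply:
3260 in binary is 110010111100, i.e. 3260 = 2048 + 1024 + 128 + 32 + 16 + 8 + 4.
914^1 ≡ 914 (mod 929)
914^2 ≡ 914^2 = 835396 ≡ 225 (mod 929)
914^4 ≡ 225^2 = 50625 ≡ 459 (mod 929)
914^8 ≡ 459^2 = 210681 ≡ 727 (mod 929)
914^16 ≡ 727^2 = 528529 ≡ 857 (mod 929)
914^32 ≡ 857^2 = 734449 ≡ 539 (mod 929)
914^64 ≡ 539^2 = 290521 ≡ 673 (mod 929)
914^128 ≡ 673^2 = 452929 ≡ 506 (mod 929)
914^256 ≡ 506^2 = 256036 ≡ 561 (mod 929)
914^512 ≡ 561^2 = 314721 ≡ 719 (mod 929)
914^1024 ≡ 719^2 = 516961 ≡ 437 (mod 929)
914^2048 ≡ 437^2 = 190969 ≡ 524 (mod 929)
914^3260 = 914^2048 * 914^1024 * 914^128 * 914^32 * 914^16 * 914^8 * 914^4 ≡ 524 * 437 * 506 * 539 * 857 * 727 * 459 (mod 929).
Accumulate the product:
524 * 437 = 228988 ≡ 454
454 * 506 = 229724 ≡ 261
261 * 539 = 140679 ≡ 400
400 * 857 = 342800 ≡ 928
928 * 727 = 674656 ≡ 202
202 * 459 = 92718 ≡ 747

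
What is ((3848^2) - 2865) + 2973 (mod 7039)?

(3848)^2 ≡ 4087 (mod 7039)
4087 - 2865 = 1222
1222 + 2973 = 4195

4195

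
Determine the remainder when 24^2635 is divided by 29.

20

2635 in binary is 101001001011, i.e. 2635 = 2048 + 512 + 64 + 8 + 2 + 1.
24^1 ≡ 24 (mod 29)
24^2 ≡ 24^2 = 576 ≡ 25 (mod 29)
24^4 ≡ 25^2 = 625 ≡ 16 (mod 29)
24^8 ≡ 16^2 = 256 ≡ 24 (mod 29)
24^16 ≡ 24^2 = 576 ≡ 25 (mod 29)
24^32 ≡ 25^2 = 625 ≡ 16 (mod 29)
24^64 ≡ 16^2 = 256 ≡ 24 (mod 29)
24^128 ≡ 24^2 = 576 ≡ 25 (mod 29)
24^256 ≡ 25^2 = 625 ≡ 16 (mod 29)
24^512 ≡ 16^2 = 256 ≡ 24 (mod 29)
24^1024 ≡ 24^2 = 576 ≡ 25 (mod 29)
24^2048 ≡ 25^2 = 625 ≡ 16 (mod 29)
24^2635 = 24^2048 × 24^512 × 24^64 × 24^8 × 24^2 × 24^1 ≡ 16 × 24 × 24 × 24 × 25 × 24 (mod 29).
Accumulate the product:
16 × 24 = 384 ≡ 7
7 × 24 = 168 ≡ 23
23 × 24 = 552 ≡ 1
1 × 25 = 25
25 × 24 = 600 ≡ 20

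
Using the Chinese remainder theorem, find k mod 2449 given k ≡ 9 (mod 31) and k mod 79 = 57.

2427

31⁻¹ mod 79: 31×51 ≡ 1 (mod 79), so 31⁻¹ ≡ 51.
k = 9 + 31×((57 − 9)×51 mod 79) = 9 + 31×78 = 2427.
Check: 2427 mod 31 = 9, 2427 mod 79 = 57. ✓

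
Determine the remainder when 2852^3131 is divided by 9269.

6417

Compute successive squares:
3131 in binary is 110000111011, i.e. 3131 = 2048 + 1024 + 32 + 16 + 8 + 2 + 1.
2852^1 ≡ 2852 (mod 9269)
2852^2 ≡ 2852^2 = 8133904 ≡ 4991 (mod 9269)
2852^4 ≡ 4991^2 = 24910081 ≡ 4278 (mod 9269)
2852^8 ≡ 4278^2 = 18301284 ≡ 4278 (mod 9269)
2852^16 ≡ 4278^2 = 18301284 ≡ 4278 (mod 9269)
2852^32 ≡ 4278^2 = 18301284 ≡ 4278 (mod 9269)
2852^64 ≡ 4278^2 = 18301284 ≡ 4278 (mod 9269)
2852^128 ≡ 4278^2 = 18301284 ≡ 4278 (mod 9269)
2852^256 ≡ 4278^2 = 18301284 ≡ 4278 (mod 9269)
2852^512 ≡ 4278^2 = 18301284 ≡ 4278 (mod 9269)
2852^1024 ≡ 4278^2 = 18301284 ≡ 4278 (mod 9269)
2852^2048 ≡ 4278^2 = 18301284 ≡ 4278 (mod 9269)
2852^3131 = 2852^2048 * 2852^1024 * 2852^32 * 2852^16 * 2852^8 * 2852^2 * 2852^1 ≡ 4278 * 4278 * 4278 * 4278 * 4278 * 4991 * 2852 (mod 9269).
Accumulate the product:
4278 * 4278 = 18301284 ≡ 4278
4278 * 4278 = 18301284 ≡ 4278
4278 * 4278 = 18301284 ≡ 4278
4278 * 4278 = 18301284 ≡ 4278
4278 * 4991 = 21351498 ≡ 4991
4991 * 2852 = 14234332 ≡ 6417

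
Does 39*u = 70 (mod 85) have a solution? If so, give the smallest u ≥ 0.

65

gcd(39, 85) = 1, so a unique solution mod 85 exists.
39⁻¹ ≡ 24 (mod 85).
u ≡ 24*70 ≡ 65 (mod 85).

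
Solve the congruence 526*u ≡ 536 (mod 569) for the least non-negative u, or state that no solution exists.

14

gcd(526, 569) = 1, so a unique solution mod 569 exists.
526⁻¹ ≡ 172 (mod 569).
u ≡ 172*536 ≡ 14 (mod 569).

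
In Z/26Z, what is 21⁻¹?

5

Run the extended Euclidean algorithm:
26 = 1·21 + 5
21 = 4·5 + 1
5 = 5·1 + 0
gcd(21, 26) = 1, so the inverse exists.
Back-substitute for 1:
1 = 1·21 − 4·5
  = −4·26 + 5·21
So 21⁻¹ ≡ 5 (mod 26).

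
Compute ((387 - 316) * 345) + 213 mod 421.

290

387 - 316 = 71
71 * 345 = 24495 ≡ 77 (mod 421)
77 + 213 = 290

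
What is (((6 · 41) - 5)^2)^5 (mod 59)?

4

6 · 41 = 246 ≡ 10 (mod 59)
10 - 5 = 5
(5)^2 ≡ 25 (mod 59)
(25)^5 ≡ 4 (mod 59)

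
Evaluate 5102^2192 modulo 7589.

Using repeated squaring:
5102^1 ≡ 5102 (mod 7589)
5102^2 ≡ 5102^2 = 26030404 ≡ 134 (mod 7589)
5102^4 ≡ 134^2 = 17956 ≡ 2778 (mod 7589)
5102^8 ≡ 2778^2 = 7717284 ≡ 6860 (mod 7589)
5102^16 ≡ 6860^2 = 47059600 ≡ 211 (mod 7589)
5102^32 ≡ 211^2 = 44521 ≡ 6576 (mod 7589)
5102^64 ≡ 6576^2 = 43243776 ≡ 1654 (mod 7589)
5102^128 ≡ 1654^2 = 2735716 ≡ 3676 (mod 7589)
5102^256 ≡ 3676^2 = 13512976 ≡ 4556 (mod 7589)
5102^512 ≡ 4556^2 = 20757136 ≡ 1221 (mod 7589)
5102^1024 ≡ 1221^2 = 1490841 ≡ 3397 (mod 7589)
5102^2048 ≡ 3397^2 = 11539609 ≡ 4329 (mod 7589)
5102^2192 = 5102^2048 · 5102^128 · 5102^16 ≡ 4329 · 3676 · 211 (mod 7589).
Accumulate the product:
4329 · 3676 = 15913404 ≡ 6860
6860 · 211 = 1447460 ≡ 5550

5550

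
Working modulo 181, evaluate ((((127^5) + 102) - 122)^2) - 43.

2

(127)^5 ≡ 120 (mod 181)
120 + 102 = 222 ≡ 41 (mod 181)
41 - 122 = -81 ≡ 100 (mod 181)
(100)^2 ≡ 45 (mod 181)
45 - 43 = 2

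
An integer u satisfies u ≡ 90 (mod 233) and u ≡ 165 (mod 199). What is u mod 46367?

21060

233⁻¹ mod 199: 233×41 ≡ 1 (mod 199), so 233⁻¹ ≡ 41.
u = 90 + 233×((165 − 90)×41 mod 199) = 90 + 233×90 = 21060.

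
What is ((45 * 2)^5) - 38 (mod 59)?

12

45 * 2 = 90 ≡ 31 (mod 59)
(31)^5 ≡ 50 (mod 59)
50 - 38 = 12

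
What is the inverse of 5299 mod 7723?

7723 = 1×5299 + 2424
5299 = 2×2424 + 451
2424 = 5×451 + 169
451 = 2×169 + 113
169 = 1×113 + 56
113 = 2×56 + 1
56 = 56×1 + 0
gcd(5299, 7723) = 1, so the inverse exists.
Back-substitute for 1:
1 = 1×113 − 2×56
  = −2×169 + 3×113
  = 3×451 − 8×169
  = −8×2424 + 43×451
  = 43×5299 − 94×2424
  = −94×7723 + 137×5299
So 5299⁻¹ ≡ 137 (mod 7723).

137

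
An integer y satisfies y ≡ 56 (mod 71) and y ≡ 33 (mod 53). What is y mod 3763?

2683

71⁻¹ mod 53: 71×3 ≡ 1 (mod 53), so 71⁻¹ ≡ 3.
y = 56 + 71×((33 − 56)×3 mod 53) = 56 + 71×37 = 2683.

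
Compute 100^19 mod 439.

19 in binary is 10011, i.e. 19 = 16 + 2 + 1.
100^1 ≡ 100 (mod 439)
100^2 ≡ 100^2 = 10000 ≡ 342 (mod 439)
100^4 ≡ 342^2 = 116964 ≡ 190 (mod 439)
100^8 ≡ 190^2 = 36100 ≡ 102 (mod 439)
100^16 ≡ 102^2 = 10404 ≡ 307 (mod 439)
100^19 = 100^16 × 100^2 × 100^1 ≡ 307 × 342 × 100 (mod 439).
Accumulate the product:
307 × 342 = 104994 ≡ 73
73 × 100 = 7300 ≡ 276

276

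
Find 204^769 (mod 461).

769 in binary is 1100000001, i.e. 769 = 512 + 256 + 1.
204^1 ≡ 204 (mod 461)
204^2 ≡ 204^2 = 41616 ≡ 126 (mod 461)
204^4 ≡ 126^2 = 15876 ≡ 202 (mod 461)
204^8 ≡ 202^2 = 40804 ≡ 236 (mod 461)
204^16 ≡ 236^2 = 55696 ≡ 376 (mod 461)
204^32 ≡ 376^2 = 141376 ≡ 310 (mod 461)
204^64 ≡ 310^2 = 96100 ≡ 212 (mod 461)
204^128 ≡ 212^2 = 44944 ≡ 227 (mod 461)
204^256 ≡ 227^2 = 51529 ≡ 358 (mod 461)
204^512 ≡ 358^2 = 128164 ≡ 6 (mod 461)
204^769 = 204^512 · 204^256 · 204^1 ≡ 6 · 358 · 204 (mod 461).
Accumulate the product:
6 · 358 = 2148 ≡ 304
304 · 204 = 62016 ≡ 242

242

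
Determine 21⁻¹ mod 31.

3

Apply the Euclidean algorithm and back-substitute:
31 = 1×21 + 10
21 = 2×10 + 1
10 = 10×1 + 0
gcd(21, 31) = 1, so the inverse exists.
Bézout: 1 = −2×31 + 3×21.
So 21⁻¹ ≡ 3 (mod 31).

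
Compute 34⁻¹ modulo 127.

71

127 = 3·34 + 25
34 = 1·25 + 9
25 = 2·9 + 7
9 = 1·7 + 2
7 = 3·2 + 1
2 = 2·1 + 0
gcd(34, 127) = 1, so the inverse exists.
Bézout: 1 = 15·127 − 56·34.
So 34⁻¹ ≡ −56 ≡ 71 (mod 127).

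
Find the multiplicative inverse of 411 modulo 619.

By the extended Euclidean algorithm:
619 = 1×411 + 208
411 = 1×208 + 203
208 = 1×203 + 5
203 = 40×5 + 3
5 = 1×3 + 2
3 = 1×2 + 1
2 = 2×1 + 0
gcd(411, 619) = 1, so the inverse exists.
Back-substitute for 1:
1 = 1×3 − 1×2
  = −1×5 + 2×3
  = 2×203 − 81×5
  = −81×208 + 83×203
  = 83×411 − 164×208
  = −164×619 + 247×411
So 411⁻¹ ≡ 247 (mod 619).

247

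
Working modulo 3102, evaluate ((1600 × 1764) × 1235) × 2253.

870

1600 × 1764 = 2822400 ≡ 2682 (mod 3102)
2682 × 1235 = 3312270 ≡ 2436 (mod 3102)
2436 × 2253 = 5488308 ≡ 870 (mod 3102)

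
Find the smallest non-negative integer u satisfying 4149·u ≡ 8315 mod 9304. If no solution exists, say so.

gcd(4149, 9304) = 1, so a unique solution mod 9304 exists.
4149⁻¹ ≡ 7741 (mod 9304).
u ≡ 7741·8315 ≡ 1343 (mod 9304).

1343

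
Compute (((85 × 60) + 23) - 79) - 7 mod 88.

85 × 60 = 5100 ≡ 84 (mod 88)
84 + 23 = 107 ≡ 19 (mod 88)
19 - 79 = -60 ≡ 28 (mod 88)
28 - 7 = 21

21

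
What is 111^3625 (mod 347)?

3625 in binary is 111000101001, i.e. 3625 = 2048 + 1024 + 512 + 32 + 8 + 1.
111^1 ≡ 111 (mod 347)
111^2 ≡ 111^2 = 12321 ≡ 176 (mod 347)
111^4 ≡ 176^2 = 30976 ≡ 93 (mod 347)
111^8 ≡ 93^2 = 8649 ≡ 321 (mod 347)
111^16 ≡ 321^2 = 103041 ≡ 329 (mod 347)
111^32 ≡ 329^2 = 108241 ≡ 324 (mod 347)
111^64 ≡ 324^2 = 104976 ≡ 182 (mod 347)
111^128 ≡ 182^2 = 33124 ≡ 159 (mod 347)
111^256 ≡ 159^2 = 25281 ≡ 297 (mod 347)
111^512 ≡ 297^2 = 88209 ≡ 71 (mod 347)
111^1024 ≡ 71^2 = 5041 ≡ 183 (mod 347)
111^2048 ≡ 183^2 = 33489 ≡ 177 (mod 347)
111^3625 = 111^2048 × 111^1024 × 111^512 × 111^32 × 111^8 × 111^1 ≡ 177 × 183 × 71 × 324 × 321 × 111 (mod 347).
Accumulate the product:
177 × 183 = 32391 ≡ 120
120 × 71 = 8520 ≡ 192
192 × 324 = 62208 ≡ 95
95 × 321 = 30495 ≡ 306
306 × 111 = 33966 ≡ 307

307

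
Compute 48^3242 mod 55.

Using repeated squaring:
3242 in binary is 110010101010, i.e. 3242 = 2048 + 1024 + 128 + 32 + 8 + 2.
48^1 ≡ 48 (mod 55)
48^2 ≡ 48^2 = 2304 ≡ 49 (mod 55)
48^4 ≡ 49^2 = 2401 ≡ 36 (mod 55)
48^8 ≡ 36^2 = 1296 ≡ 31 (mod 55)
48^16 ≡ 31^2 = 961 ≡ 26 (mod 55)
48^32 ≡ 26^2 = 676 ≡ 16 (mod 55)
48^64 ≡ 16^2 = 256 ≡ 36 (mod 55)
48^128 ≡ 36^2 = 1296 ≡ 31 (mod 55)
48^256 ≡ 31^2 = 961 ≡ 26 (mod 55)
48^512 ≡ 26^2 = 676 ≡ 16 (mod 55)
48^1024 ≡ 16^2 = 256 ≡ 36 (mod 55)
48^2048 ≡ 36^2 = 1296 ≡ 31 (mod 55)
48^3242 = 48^2048 · 48^1024 · 48^128 · 48^32 · 48^8 · 48^2 ≡ 31 · 36 · 31 · 16 · 31 · 49 (mod 55).
Accumulate the product:
31 · 36 = 1116 ≡ 16
16 · 31 = 496 ≡ 1
1 · 16 = 16
16 · 31 = 496 ≡ 1
1 · 49 = 49

49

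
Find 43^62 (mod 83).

17

62 in binary is 111110, i.e. 62 = 32 + 16 + 8 + 4 + 2.
43^1 ≡ 43 (mod 83)
43^2 ≡ 43^2 = 1849 ≡ 23 (mod 83)
43^4 ≡ 23^2 = 529 ≡ 31 (mod 83)
43^8 ≡ 31^2 = 961 ≡ 48 (mod 83)
43^16 ≡ 48^2 = 2304 ≡ 63 (mod 83)
43^32 ≡ 63^2 = 3969 ≡ 68 (mod 83)
43^62 = 43^32 * 43^16 * 43^8 * 43^4 * 43^2 ≡ 68 * 63 * 48 * 31 * 23 (mod 83).
Accumulate the product:
68 * 63 = 4284 ≡ 51
51 * 48 = 2448 ≡ 41
41 * 31 = 1271 ≡ 26
26 * 23 = 598 ≡ 17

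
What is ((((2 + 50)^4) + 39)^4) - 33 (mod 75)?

2 + 50 = 52
(52)^4 ≡ 16 (mod 75)
16 + 39 = 55
(55)^4 ≡ 25 (mod 75)
25 - 33 = -8 ≡ 67 (mod 75)

67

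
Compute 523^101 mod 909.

523

523^1 ≡ 523 (mod 909)
523^2 ≡ 523^2 = 273529 ≡ 829 (mod 909)
523^4 ≡ 829^2 = 687241 ≡ 37 (mod 909)
523^8 ≡ 37^2 = 1369 ≡ 460 (mod 909)
523^16 ≡ 460^2 = 211600 ≡ 712 (mod 909)
523^32 ≡ 712^2 = 506944 ≡ 631 (mod 909)
523^64 ≡ 631^2 = 398161 ≡ 19 (mod 909)
523^101 = 523^64 · 523^32 · 523^4 · 523^1 ≡ 19 · 631 · 37 · 523 (mod 909).
Accumulate the product:
19 · 631 = 11989 ≡ 172
172 · 37 = 6364 ≡ 1
1 · 523 = 523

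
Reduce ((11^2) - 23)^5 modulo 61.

(11)^2 ≡ 60 (mod 61)
60 - 23 = 37
(37)^5 ≡ 11 (mod 61)

11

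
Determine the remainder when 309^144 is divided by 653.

Compute successive squares:
144 in binary is 10010000, i.e. 144 = 128 + 16.
309^1 ≡ 309 (mod 653)
309^2 ≡ 309^2 = 95481 ≡ 143 (mod 653)
309^4 ≡ 143^2 = 20449 ≡ 206 (mod 653)
309^8 ≡ 206^2 = 42436 ≡ 644 (mod 653)
309^16 ≡ 644^2 = 414736 ≡ 81 (mod 653)
309^32 ≡ 81^2 = 6561 ≡ 31 (mod 653)
309^64 ≡ 31^2 = 961 ≡ 308 (mod 653)
309^128 ≡ 308^2 = 94864 ≡ 179 (mod 653)
309^144 = 309^128 · 309^16 ≡ 179 · 81 (mod 653).
179 · 81 = 14499 ≡ 133 (mod 653).

133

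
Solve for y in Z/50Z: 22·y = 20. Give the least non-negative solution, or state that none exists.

10

gcd(22, 50) = 2, and 2 | 20, so solutions exist.
Divide through by 2: 11·y mod 25 = 10.
11⁻¹ ≡ 16 (mod 25).
y ≡ 16·10 ≡ 10 (mod 25).
The smallest non-negative solution is y = 10.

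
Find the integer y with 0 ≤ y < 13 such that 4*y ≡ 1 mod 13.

10

13 = 3*4 + 1
4 = 4*1 + 0
gcd(4, 13) = 1, so the inverse exists.
Back-substitute for 1:
1 = 1*13 − 3*4
So 4⁻¹ ≡ −3 ≡ 10 (mod 13).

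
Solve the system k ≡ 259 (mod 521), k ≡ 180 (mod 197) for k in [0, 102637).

521⁻¹ mod 197: 521*121 ≡ 1 (mod 197), so 521⁻¹ ≡ 121.
k = 259 + 521*((180 − 259)*121 mod 197) = 259 + 521*94 = 49233.
Check: 49233 mod 521 = 259, 49233 mod 197 = 180. ✓

49233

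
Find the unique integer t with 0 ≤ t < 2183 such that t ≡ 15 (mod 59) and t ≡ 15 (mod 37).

59⁻¹ mod 37: 59*32 ≡ 1 (mod 37), so 59⁻¹ ≡ 32.
t = 15 + 59*((15 − 15)*32 mod 37) = 15 + 59*0 = 15.
Check: 15 mod 59 = 15, 15 mod 37 = 15. ✓

15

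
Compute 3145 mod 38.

3145 = 82·38 + 29, so 3145 ≡ 29 (mod 38).

29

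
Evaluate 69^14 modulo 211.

100

By square-and-multiply:
14 in binary is 1110, i.e. 14 = 8 + 4 + 2.
69^1 ≡ 69 (mod 211)
69^2 ≡ 69^2 = 4761 ≡ 119 (mod 211)
69^4 ≡ 119^2 = 14161 ≡ 24 (mod 211)
69^8 ≡ 24^2 = 576 ≡ 154 (mod 211)
69^14 = 69^8 * 69^4 * 69^2 ≡ 154 * 24 * 119 (mod 211).
Accumulate the product:
154 * 24 = 3696 ≡ 109
109 * 119 = 12971 ≡ 100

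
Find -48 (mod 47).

46

-48 = -2×47 + 46, so -48 ≡ 46 (mod 47).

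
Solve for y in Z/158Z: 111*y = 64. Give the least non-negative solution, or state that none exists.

gcd(111, 158) = 1, so a unique solution mod 158 exists.
111⁻¹ ≡ 121 (mod 158).
y ≡ 121*64 ≡ 2 (mod 158).

2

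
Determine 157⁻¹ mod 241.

175

Apply the Euclidean algorithm and back-substitute:
241 = 1*157 + 84
157 = 1*84 + 73
84 = 1*73 + 11
73 = 6*11 + 7
11 = 1*7 + 4
7 = 1*4 + 3
4 = 1*3 + 1
3 = 3*1 + 0
gcd(157, 241) = 1, so the inverse exists.
Back-substitute for 1:
1 = 1*4 − 1*3
  = −1*7 + 2*4
  = 2*11 − 3*7
  = −3*73 + 20*11
  = 20*84 − 23*73
  = −23*157 + 43*84
  = 43*241 − 66*157
So 157⁻¹ ≡ −66 ≡ 175 (mod 241).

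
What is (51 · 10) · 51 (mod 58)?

51 · 10 = 510 ≡ 46 (mod 58)
46 · 51 = 2346 ≡ 26 (mod 58)

26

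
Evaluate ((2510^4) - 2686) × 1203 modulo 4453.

(2510)^4 ≡ 3938 (mod 4453)
3938 - 2686 = 1252
1252 × 1203 = 1506156 ≡ 1042 (mod 4453)

1042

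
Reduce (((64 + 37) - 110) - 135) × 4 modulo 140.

124

64 + 37 = 101
101 - 110 = -9 ≡ 131 (mod 140)
131 - 135 = -4 ≡ 136 (mod 140)
136 × 4 = 544 ≡ 124 (mod 140)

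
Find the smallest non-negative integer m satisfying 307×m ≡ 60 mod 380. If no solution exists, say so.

gcd(307, 380) = 1, so a unique solution mod 380 exists.
307⁻¹ ≡ 203 (mod 380).
m ≡ 203×60 ≡ 20 (mod 380).

20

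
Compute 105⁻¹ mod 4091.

By the extended Euclidean algorithm:
4091 = 38*105 + 101
105 = 1*101 + 4
101 = 25*4 + 1
4 = 4*1 + 0
gcd(105, 4091) = 1, so the inverse exists.
Bézout: 1 = 26*4091 − 1013*105.
So 105⁻¹ ≡ −1013 ≡ 3078 (mod 4091).

3078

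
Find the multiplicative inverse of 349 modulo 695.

695 = 1×349 + 346
349 = 1×346 + 3
346 = 115×3 + 1
3 = 3×1 + 0
gcd(349, 695) = 1, so the inverse exists.
Bézout: 1 = 116×695 − 231×349.
So 349⁻¹ ≡ −231 ≡ 464 (mod 695).

464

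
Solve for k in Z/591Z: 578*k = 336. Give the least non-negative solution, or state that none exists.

gcd(578, 591) = 1, so a unique solution mod 591 exists.
578⁻¹ ≡ 500 (mod 591).
k ≡ 500*336 ≡ 156 (mod 591).

156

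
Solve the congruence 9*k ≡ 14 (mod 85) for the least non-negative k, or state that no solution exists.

gcd(9, 85) = 1, so a unique solution mod 85 exists.
9⁻¹ ≡ 19 (mod 85).
k ≡ 19*14 ≡ 11 (mod 85).

11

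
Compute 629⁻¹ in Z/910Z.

489

910 = 1×629 + 281
629 = 2×281 + 67
281 = 4×67 + 13
67 = 5×13 + 2
13 = 6×2 + 1
2 = 2×1 + 0
gcd(629, 910) = 1, so the inverse exists.
Back-substitute for 1:
1 = 1×13 − 6×2
  = −6×67 + 31×13
  = 31×281 − 130×67
  = −130×629 + 291×281
  = 291×910 − 421×629
So 629⁻¹ ≡ −421 ≡ 489 (mod 910).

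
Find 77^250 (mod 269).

77^1 ≡ 77 (mod 269)
77^2 ≡ 77^2 = 5929 ≡ 11 (mod 269)
77^4 ≡ 11^2 = 121 (mod 269)
77^8 ≡ 121^2 = 14641 ≡ 115 (mod 269)
77^16 ≡ 115^2 = 13225 ≡ 44 (mod 269)
77^32 ≡ 44^2 = 1936 ≡ 53 (mod 269)
77^64 ≡ 53^2 = 2809 ≡ 119 (mod 269)
77^128 ≡ 119^2 = 14161 ≡ 173 (mod 269)
77^250 = 77^128 * 77^64 * 77^32 * 77^16 * 77^8 * 77^2 ≡ 173 * 119 * 53 * 44 * 115 * 11 (mod 269).
Accumulate the product:
173 * 119 = 20587 ≡ 143
143 * 53 = 7579 ≡ 47
47 * 44 = 2068 ≡ 185
185 * 115 = 21275 ≡ 24
24 * 11 = 264

264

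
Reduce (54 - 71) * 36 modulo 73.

54 - 71 = -17 ≡ 56 (mod 73)
56 * 36 = 2016 ≡ 45 (mod 73)

45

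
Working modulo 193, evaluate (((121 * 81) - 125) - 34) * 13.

121 * 81 = 9801 ≡ 151 (mod 193)
151 - 125 = 26
26 - 34 = -8 ≡ 185 (mod 193)
185 * 13 = 2405 ≡ 89 (mod 193)

89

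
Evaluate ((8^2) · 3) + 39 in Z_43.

(8)^2 ≡ 21 (mod 43)
21 · 3 = 63 ≡ 20 (mod 43)
20 + 39 = 59 ≡ 16 (mod 43)

16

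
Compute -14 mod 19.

-14 = -1×19 + 5, so -14 ≡ 5 (mod 19).

5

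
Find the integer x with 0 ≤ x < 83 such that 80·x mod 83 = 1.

83 = 1×80 + 3
80 = 26×3 + 2
3 = 1×2 + 1
2 = 2×1 + 0
gcd(80, 83) = 1, so the inverse exists.
Bézout: 1 = 27×83 − 28×80.
So 80⁻¹ ≡ −28 ≡ 55 (mod 83).

55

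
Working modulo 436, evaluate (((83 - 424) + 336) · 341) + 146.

185

83 - 424 = -341 ≡ 95 (mod 436)
95 + 336 = 431
431 · 341 = 146971 ≡ 39 (mod 436)
39 + 146 = 185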